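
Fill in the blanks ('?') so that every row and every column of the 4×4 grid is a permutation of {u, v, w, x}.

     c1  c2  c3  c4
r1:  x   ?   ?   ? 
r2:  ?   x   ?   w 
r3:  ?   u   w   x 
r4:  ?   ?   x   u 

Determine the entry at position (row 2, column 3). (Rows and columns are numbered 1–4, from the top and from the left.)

v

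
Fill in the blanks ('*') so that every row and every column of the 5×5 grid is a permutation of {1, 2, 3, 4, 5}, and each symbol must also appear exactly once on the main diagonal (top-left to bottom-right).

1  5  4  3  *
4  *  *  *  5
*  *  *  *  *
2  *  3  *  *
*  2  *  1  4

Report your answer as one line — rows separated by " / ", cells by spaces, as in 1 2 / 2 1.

row 1 has {1,3,4,5}; column 5 has {4,5} — only 2 is left for (r1,c5).
row 2 has {4,5}; column 2 has {2,5}; the diagonal has {1,4} — only 3 is left for (r2,c2).
row 2 has {3,4,5}; column 4 has {1,3} — only 2 is left for (r2,c4).
row 4 has {2,3}; column 4 has {1,2,3}; the diagonal has {1,3,4} — only 5 is left for (r4,c4).
row 4 has {2,3,5}; column 5 has {2,4,5} — only 1 is left for (r4,c5).
row 5 has {1,2,4}; column 3 has {3,4} — only 5 is left for (r5,c3).
row 2 has {2,3,4,5}; column 3 has {3,4,5} — only 1 is left for (r2,c3).
row 3 is empty so far; column 3 has {1,3,4,5}; the diagonal has {1,3,4,5} — only 2 is left for (r3,c3).
row 3 has {2}; column 4 has {1,2,3,5} — only 4 is left for (r3,c4).
row 3 has {2,4}; column 5 has {1,2,4,5} — only 3 is left for (r3,c5).
row 4 has {1,2,3,5}; column 2 has {2,3,5} — only 4 is left for (r4,c2).
row 5 has {1,2,4,5}; column 1 has {1,2,4} — only 3 is left for (r5,c1).
row 3 has {2,3,4}; column 1 has {1,2,3,4} — only 5 is left for (r3,c1).
row 3 has {2,3,4,5}; column 2 has {2,3,4,5} — only 1 is left for (r3,c2).

1 5 4 3 2 / 4 3 1 2 5 / 5 1 2 4 3 / 2 4 3 5 1 / 3 2 5 1 4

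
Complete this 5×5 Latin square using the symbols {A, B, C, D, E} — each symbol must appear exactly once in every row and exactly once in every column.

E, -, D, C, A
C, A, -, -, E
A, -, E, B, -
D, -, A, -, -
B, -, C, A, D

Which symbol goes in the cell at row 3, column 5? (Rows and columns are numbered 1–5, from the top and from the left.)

C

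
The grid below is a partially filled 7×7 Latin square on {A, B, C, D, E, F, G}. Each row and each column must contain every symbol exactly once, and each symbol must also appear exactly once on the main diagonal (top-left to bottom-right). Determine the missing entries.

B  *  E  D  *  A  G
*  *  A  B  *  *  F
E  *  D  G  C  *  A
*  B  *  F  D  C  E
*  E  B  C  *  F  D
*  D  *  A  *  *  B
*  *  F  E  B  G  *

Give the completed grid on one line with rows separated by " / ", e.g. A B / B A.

Cell (r1,c5): row 1 has {A,B,D,E,G}; column 5 has {B,C,D} → F.
Cell (r3,c2): row 3 has {A,C,D,E,G}; column 2 has {B,D,E} → F.
Cell (r3,c6): row 3 has {A,C,D,E,F,G}; column 6 has {A,C,F,G} → B.
Cell (r4,c3): row 4 has {B,C,D,E,F}; column 3 has {A,B,D,E,F} → G.
Cell (r6,c3): row 6 has {A,B,D}; column 3 has {A,B,D,E,F,G} → C.
Cell (r6,c6): row 6 has {A,B,C,D}; column 6 has {A,B,C,F,G}; the diagonal has {B,D,F} → E.
Cell (r7,c7): row 7 has {B,E,F,G}; column 7 has {A,B,D,E,F,G}; the diagonal has {B,D,E,F} → C.
Cell (r1,c2): row 1 has {A,B,D,E,F,G}; column 2 has {B,D,E,F} → C.
Cell (r2,c2): row 2 has {A,B,F}; column 2 has {B,C,D,E,F}; the diagonal has {B,C,D,E,F} → G.
Cell (r2,c5): row 2 has {A,B,F,G}; column 5 has {B,C,D,F} → E.
Cell (r2,c6): row 2 has {A,B,E,F,G}; column 6 has {A,B,C,E,F,G} → D.
Cell (r4,c1): row 4 has {B,C,D,E,F,G}; column 1 has {B,E} → A.
Cell (r5,c1): row 5 has {B,C,D,E,F}; column 1 has {A,B,E} → G.
Cell (r5,c5): row 5 has {B,C,D,E,F,G}; column 5 has {B,C,D,E,F}; the diagonal has {B,C,D,E,F,G} → A.
Cell (r6,c1): row 6 has {A,B,C,D,E}; column 1 has {A,B,E,G} → F.
Cell (r6,c5): row 6 has {A,B,C,D,E,F}; column 5 has {A,B,C,D,E,F} → G.
Cell (r7,c1): row 7 has {B,C,E,F,G}; column 1 has {A,B,E,F,G} → D.
Cell (r7,c2): row 7 has {B,C,D,E,F,G}; column 2 has {B,C,D,E,F,G} → A.
Cell (r2,c1): row 2 has {A,B,D,E,F,G}; column 1 has {A,B,D,E,F,G} → C.

B C E D F A G / C G A B E D F / E F D G C B A / A B G F D C E / G E B C A F D / F D C A G E B / D A F E B G C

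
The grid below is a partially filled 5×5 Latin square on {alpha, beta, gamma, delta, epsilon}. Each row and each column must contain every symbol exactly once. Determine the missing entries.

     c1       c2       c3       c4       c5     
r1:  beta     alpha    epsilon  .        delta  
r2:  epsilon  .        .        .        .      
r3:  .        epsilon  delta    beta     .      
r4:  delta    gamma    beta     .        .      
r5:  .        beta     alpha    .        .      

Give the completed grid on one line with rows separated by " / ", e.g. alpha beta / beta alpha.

beta alpha epsilon gamma delta / epsilon delta gamma alpha beta / alpha epsilon delta beta gamma / delta gamma beta epsilon alpha / gamma beta alpha delta epsilon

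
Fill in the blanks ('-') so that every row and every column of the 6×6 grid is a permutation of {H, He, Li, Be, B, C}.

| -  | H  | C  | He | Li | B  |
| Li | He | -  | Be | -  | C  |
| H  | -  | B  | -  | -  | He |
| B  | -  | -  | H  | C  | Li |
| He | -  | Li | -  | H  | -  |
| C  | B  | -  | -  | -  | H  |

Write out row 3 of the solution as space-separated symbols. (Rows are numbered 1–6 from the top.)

H Li B C Be He

(r1,c1) = Be
(r2,c3) = H
(r2,c5) = B
(r3,c5) = Be
(r4,c2) = Be
(r4,c3) = He
(r5,c2) = C
(r5,c4) = B
(r5,c6) = Be
(r6,c3) = Be
(r6,c4) = Li
(r6,c5) = He
(r3,c2) = Li
(r3,c4) = C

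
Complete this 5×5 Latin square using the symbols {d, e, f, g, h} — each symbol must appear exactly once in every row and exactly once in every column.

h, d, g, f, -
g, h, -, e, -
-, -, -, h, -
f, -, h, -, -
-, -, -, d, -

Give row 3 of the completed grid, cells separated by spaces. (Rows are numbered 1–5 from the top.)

(r1,c5) = e
(r4,c4) = g
(r4,c5) = d
(r5,c1) = e
(r5,c3) = f
(r2,c3) = d
(r2,c5) = f
(r3,c1) = d
(r3,c3) = e
(r3,c5) = g
(r4,c2) = e
(r5,c2) = g
(r5,c5) = h
(r3,c2) = f

d f e h g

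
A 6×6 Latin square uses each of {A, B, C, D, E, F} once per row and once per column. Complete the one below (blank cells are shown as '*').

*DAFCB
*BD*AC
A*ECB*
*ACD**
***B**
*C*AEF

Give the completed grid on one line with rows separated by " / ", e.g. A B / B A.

E D A F C B / F B D E A C / A F E C B D / B A C D F E / C E F B D A / D C B A E F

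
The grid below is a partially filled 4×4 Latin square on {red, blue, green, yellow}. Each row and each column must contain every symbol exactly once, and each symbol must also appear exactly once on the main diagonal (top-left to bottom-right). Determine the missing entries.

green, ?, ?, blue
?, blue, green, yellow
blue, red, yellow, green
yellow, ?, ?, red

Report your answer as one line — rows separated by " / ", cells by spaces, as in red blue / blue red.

row 1 has {blue,green}; column 2 has {red,blue} — only yellow is left for (r1,c2).
row 1 has {blue,green,yellow}; column 3 has {green,yellow} — only red is left for (r1,c3).
row 2 has {blue,green,yellow}; column 1 has {blue,green,yellow} — only red is left for (r2,c1).
row 4 has {red,yellow}; column 2 has {red,blue,yellow} — only green is left for (r4,c2).
row 4 has {red,green,yellow}; column 3 has {red,green,yellow} — only blue is left for (r4,c3).

green yellow red blue / red blue green yellow / blue red yellow green / yellow green blue red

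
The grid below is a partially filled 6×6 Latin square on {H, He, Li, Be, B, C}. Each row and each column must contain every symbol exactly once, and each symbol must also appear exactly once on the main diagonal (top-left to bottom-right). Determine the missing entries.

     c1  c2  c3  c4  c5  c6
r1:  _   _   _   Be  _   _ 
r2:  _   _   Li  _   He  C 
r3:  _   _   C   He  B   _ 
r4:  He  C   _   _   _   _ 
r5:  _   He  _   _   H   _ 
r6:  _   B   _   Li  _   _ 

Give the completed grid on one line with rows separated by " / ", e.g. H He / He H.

Li H He Be C B / B Be Li H He C / H Li C He B Be / He C Be B Li H / Be He B C H Li / C B H Li Be He

At row 2, column 2: row 2 has {He,Li,C}; column 2 has {He,B,C}; the diagonal has {H,C}; that leaves Be.
At row 4, column 4: row 4 has {He,C}; column 4 has {He,Li,Be}; the diagonal has {H,Be,C}; that leaves B.
At row 5, column 4: row 5 has {H,He}; column 4 has {He,Li,Be,B}; that leaves C.
At row 6, column 6: row 6 has {Li,B}; column 6 has {C}; the diagonal has {H,Be,B,C}; that leaves He.
At row 1, column 1: row 1 has {Be}; column 1 has {He}; the diagonal has {H,He,Be,B,C}; that leaves Li.
At row 1, column 2: row 1 has {Li,Be}; column 2 has {He,Be,B,C}; that leaves H.
At row 1, column 5: row 1 has {H,Li,Be}; column 5 has {H,He,B}; that leaves C.
At row 1, column 6: row 1 has {H,Li,Be,C}; column 6 has {He,C}; that leaves B.
At row 2, column 4: row 2 has {He,Li,Be,C}; column 4 has {He,Li,Be,B,C}; that leaves H.
At row 3, column 2: row 3 has {He,B,C}; column 2 has {H,He,Be,B,C}; that leaves Li.
At row 6, column 5: row 6 has {He,Li,B}; column 5 has {H,He,B,C}; that leaves Be.
At row 1, column 3: row 1 has {H,Li,Be,B,C}; column 3 has {Li,C}; that leaves He.
At row 2, column 1: row 2 has {H,He,Li,Be,C}; column 1 has {He,Li}; that leaves B.
At row 4, column 5: row 4 has {He,B,C}; column 5 has {H,He,Be,B,C}; that leaves Li.
At row 5, column 1: row 5 has {H,He,C}; column 1 has {He,Li,B}; that leaves Be.
At row 5, column 3: row 5 has {H,He,Be,C}; column 3 has {He,Li,C}; that leaves B.
At row 5, column 6: row 5 has {H,He,Be,B,C}; column 6 has {He,B,C}; that leaves Li.
At row 6, column 3: row 6 has {He,Li,Be,B}; column 3 has {He,Li,B,C}; that leaves H.
At row 3, column 1: row 3 has {He,Li,B,C}; column 1 has {He,Li,Be,B}; that leaves H.
At row 3, column 6: row 3 has {H,He,Li,B,C}; column 6 has {He,Li,B,C}; that leaves Be.
At row 4, column 3: row 4 has {He,Li,B,C}; column 3 has {H,He,Li,B,C}; that leaves Be.
At row 4, column 6: row 4 has {He,Li,Be,B,C}; column 6 has {He,Li,Be,B,C}; that leaves H.
At row 6, column 1: row 6 has {H,He,Li,Be,B}; column 1 has {H,He,Li,Be,B}; that leaves C.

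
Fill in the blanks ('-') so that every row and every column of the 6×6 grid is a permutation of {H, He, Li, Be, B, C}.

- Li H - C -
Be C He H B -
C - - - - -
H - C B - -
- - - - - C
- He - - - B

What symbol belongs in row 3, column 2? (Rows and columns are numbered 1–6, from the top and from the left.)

Cell (r2,c6): row 2 has {H,He,Be,B,C}; column 6 has {B,C} → Li.
Cell (r4,c2): row 4 has {H,B,C}; column 2 has {He,Li,C} → Be.
Cell (r4,c6): row 4 has {H,Be,B,C}; column 6 has {Li,B,C} → He.
Cell (r6,c1): row 6 has {He,B}; column 1 has {H,Be,C} → Li.
Cell (r6,c3): row 6 has {He,Li,B}; column 3 has {H,He,C} → Be.
Cell (r6,c4): row 6 has {He,Li,Be,B}; column 4 has {H,B} → C.
Cell (r6,c5): row 6 has {He,Li,Be,B,C}; column 5 has {B,C} → H.
Cell (r1,c6): row 1 has {H,Li,C}; column 6 has {He,Li,B,C} → Be.
Cell (r3,c6): row 3 has {C}; column 6 has {He,Li,Be,B,C} → H.
Cell (r4,c5): row 4 has {H,He,Be,B,C}; column 5 has {H,B,C} → Li.
Cell (r1,c4): row 1 has {H,Li,Be,C}; column 4 has {H,B,C} → He.
Cell (r3,c2): row 3 has {H,C}; column 2 has {He,Li,Be,C} → B.

B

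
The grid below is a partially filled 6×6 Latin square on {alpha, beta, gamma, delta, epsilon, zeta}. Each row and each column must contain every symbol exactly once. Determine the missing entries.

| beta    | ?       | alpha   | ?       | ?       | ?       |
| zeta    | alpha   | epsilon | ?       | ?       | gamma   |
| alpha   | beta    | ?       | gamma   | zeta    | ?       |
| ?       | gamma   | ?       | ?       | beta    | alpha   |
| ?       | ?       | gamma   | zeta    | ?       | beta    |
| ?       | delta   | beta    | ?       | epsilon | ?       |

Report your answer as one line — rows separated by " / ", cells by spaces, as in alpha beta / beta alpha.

beta zeta alpha epsilon gamma delta / zeta alpha epsilon beta delta gamma / alpha beta delta gamma zeta epsilon / epsilon gamma zeta delta beta alpha / delta epsilon gamma zeta alpha beta / gamma delta beta alpha epsilon zeta

At row 2, column 5: row 2 has {alpha,gamma,epsilon,zeta}; column 5 has {beta,epsilon,zeta}; that leaves delta.
At row 3, column 3: row 3 has {alpha,beta,gamma,zeta}; column 3 has {alpha,beta,gamma,epsilon}; that leaves delta.
At row 3, column 6: row 3 has {alpha,beta,gamma,delta,zeta}; column 6 has {alpha,beta,gamma}; that leaves epsilon.
At row 4, column 3: row 4 has {alpha,beta,gamma}; column 3 has {alpha,beta,gamma,delta,epsilon}; that leaves zeta.
At row 5, column 2: row 5 has {beta,gamma,zeta}; column 2 has {alpha,beta,gamma,delta}; that leaves epsilon.
At row 5, column 5: row 5 has {beta,gamma,epsilon,zeta}; column 5 has {beta,delta,epsilon,zeta}; that leaves alpha.
At row 6, column 1: row 6 has {beta,delta,epsilon}; column 1 has {alpha,beta,zeta}; that leaves gamma.
At row 6, column 4: row 6 has {beta,gamma,delta,epsilon}; column 4 has {gamma,zeta}; that leaves alpha.
At row 6, column 6: row 6 has {alpha,beta,gamma,delta,epsilon}; column 6 has {alpha,beta,gamma,epsilon}; that leaves zeta.
At row 1, column 2: row 1 has {alpha,beta}; column 2 has {alpha,beta,gamma,delta,epsilon}; that leaves zeta.
At row 1, column 5: row 1 has {alpha,beta,zeta}; column 5 has {alpha,beta,delta,epsilon,zeta}; that leaves gamma.
At row 1, column 6: row 1 has {alpha,beta,gamma,zeta}; column 6 has {alpha,beta,gamma,epsilon,zeta}; that leaves delta.
At row 2, column 4: row 2 has {alpha,gamma,delta,epsilon,zeta}; column 4 has {alpha,gamma,zeta}; that leaves beta.
At row 5, column 1: row 5 has {alpha,beta,gamma,epsilon,zeta}; column 1 has {alpha,beta,gamma,zeta}; that leaves delta.
At row 1, column 4: row 1 has {alpha,beta,gamma,delta,zeta}; column 4 has {alpha,beta,gamma,zeta}; that leaves epsilon.
At row 4, column 1: row 4 has {alpha,beta,gamma,zeta}; column 1 has {alpha,beta,gamma,delta,zeta}; that leaves epsilon.
At row 4, column 4: row 4 has {alpha,beta,gamma,epsilon,zeta}; column 4 has {alpha,beta,gamma,epsilon,zeta}; that leaves delta.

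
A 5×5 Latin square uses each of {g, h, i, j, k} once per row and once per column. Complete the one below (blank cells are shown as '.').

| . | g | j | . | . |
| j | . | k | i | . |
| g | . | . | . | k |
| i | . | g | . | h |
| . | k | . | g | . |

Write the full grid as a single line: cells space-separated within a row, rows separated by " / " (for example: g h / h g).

(r1,c5) = i
(r2,c2) = h
(r2,c5) = g
(r4,c2) = j
(r4,c4) = k
(r5,c1) = h
(r5,c3) = i
(r5,c5) = j
(r1,c1) = k
(r1,c4) = h
(r3,c2) = i
(r3,c3) = h
(r3,c4) = j

k g j h i / j h k i g / g i h j k / i j g k h / h k i g j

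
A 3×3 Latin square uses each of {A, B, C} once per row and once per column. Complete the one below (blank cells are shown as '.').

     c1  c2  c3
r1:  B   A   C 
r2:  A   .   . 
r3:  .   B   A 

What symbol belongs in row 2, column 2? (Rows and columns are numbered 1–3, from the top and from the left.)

C

row 2 has {A}; column 2 has {A,B} — only C is left for (r2,c2).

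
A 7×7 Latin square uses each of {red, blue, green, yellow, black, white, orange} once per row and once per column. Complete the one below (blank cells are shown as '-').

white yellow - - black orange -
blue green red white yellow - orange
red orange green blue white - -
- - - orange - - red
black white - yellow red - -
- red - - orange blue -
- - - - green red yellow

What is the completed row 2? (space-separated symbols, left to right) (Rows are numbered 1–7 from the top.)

(r1,c3) = blue
(r1,c7) = green
(r2,c6) = black

blue green red white yellow black orange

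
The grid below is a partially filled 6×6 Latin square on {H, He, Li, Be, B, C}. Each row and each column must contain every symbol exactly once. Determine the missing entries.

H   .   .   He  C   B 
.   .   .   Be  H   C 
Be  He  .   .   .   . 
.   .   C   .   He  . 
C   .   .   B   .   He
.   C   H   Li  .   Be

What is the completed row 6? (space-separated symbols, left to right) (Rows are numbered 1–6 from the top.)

He C H Li B Be

(r4,c4) = H
(r4,c6) = Li
(r6,c5) = B
(r3,c4) = C
(r3,c5) = Li
(r3,c6) = H
(r4,c1) = B
(r4,c2) = Be
(r5,c5) = Be
(r6,c1) = He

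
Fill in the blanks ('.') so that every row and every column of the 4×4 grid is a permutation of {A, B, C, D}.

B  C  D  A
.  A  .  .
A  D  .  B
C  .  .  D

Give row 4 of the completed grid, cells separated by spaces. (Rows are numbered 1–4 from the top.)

(r2,c1) = D
(r2,c4) = C
(r3,c3) = C
(r4,c2) = B
(r4,c3) = A

C B A D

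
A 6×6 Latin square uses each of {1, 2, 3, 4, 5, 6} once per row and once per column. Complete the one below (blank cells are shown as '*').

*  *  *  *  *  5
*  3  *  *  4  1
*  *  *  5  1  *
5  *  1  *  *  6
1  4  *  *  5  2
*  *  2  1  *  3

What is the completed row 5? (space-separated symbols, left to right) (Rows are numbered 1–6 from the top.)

1 4 6 3 5 2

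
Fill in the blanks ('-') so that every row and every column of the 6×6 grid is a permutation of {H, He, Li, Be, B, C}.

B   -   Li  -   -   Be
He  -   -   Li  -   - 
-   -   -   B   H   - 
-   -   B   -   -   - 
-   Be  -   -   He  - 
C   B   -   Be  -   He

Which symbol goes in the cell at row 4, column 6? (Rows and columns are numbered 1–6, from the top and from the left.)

Li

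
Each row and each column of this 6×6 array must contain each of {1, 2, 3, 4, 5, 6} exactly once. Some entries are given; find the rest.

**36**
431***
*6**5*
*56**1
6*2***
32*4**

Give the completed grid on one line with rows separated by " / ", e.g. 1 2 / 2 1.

5 1 3 6 2 4 / 4 3 1 5 6 2 / 1 6 4 2 5 3 / 2 5 6 3 4 1 / 6 4 2 1 3 5 / 3 2 5 4 1 6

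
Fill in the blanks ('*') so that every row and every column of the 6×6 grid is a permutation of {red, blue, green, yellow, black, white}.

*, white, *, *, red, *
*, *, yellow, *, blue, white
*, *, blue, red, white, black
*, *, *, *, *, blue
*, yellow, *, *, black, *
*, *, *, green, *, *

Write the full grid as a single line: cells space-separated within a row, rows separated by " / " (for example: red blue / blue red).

black white green blue red yellow / green red yellow black blue white / yellow green blue red white black / red black white yellow green blue / blue yellow red white black green / white blue black green yellow red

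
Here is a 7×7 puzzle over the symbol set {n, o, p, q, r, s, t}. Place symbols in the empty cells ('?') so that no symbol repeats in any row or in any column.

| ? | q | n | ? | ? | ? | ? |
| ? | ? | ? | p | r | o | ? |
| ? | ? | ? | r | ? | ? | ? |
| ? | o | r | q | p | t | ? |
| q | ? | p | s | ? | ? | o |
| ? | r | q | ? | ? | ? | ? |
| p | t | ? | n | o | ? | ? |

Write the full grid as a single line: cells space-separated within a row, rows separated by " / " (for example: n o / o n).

r q n o s p t / n s t p r o q / t p o r q n s / s o r q p t n / q n p s t r o / o r q t n s p / p t s n o q r

At row 5, column 2: row 5 has {o,p,q,s}; column 2 has {o,q,r,t}; that leaves n.
At row 5, column 5: row 5 has {n,o,p,q,s}; column 5 has {o,p,r}; that leaves t.
At row 5, column 6: row 5 has {n,o,p,q,s,t}; column 6 has {o,t}; that leaves r.
At row 7, column 3: row 7 has {n,o,p,t}; column 3 has {n,p,q,r}; that leaves s.
At row 7, column 6: row 7 has {n,o,p,s,t}; column 6 has {o,r,t}; that leaves q.
At row 7, column 7: row 7 has {n,o,p,q,s,t}; column 7 has {o}; that leaves r.
At row 1, column 5: row 1 has {n,q}; column 5 has {o,p,r,t}; that leaves s.
At row 1, column 6: row 1 has {n,q,s}; column 6 has {o,q,r,t}; that leaves p.
At row 1, column 7: row 1 has {n,p,q,s}; column 7 has {o,r}; that leaves t.
At row 2, column 2: row 2 has {o,p,r}; column 2 has {n,o,q,r,t}; that leaves s.
At row 2, column 3: row 2 has {o,p,r,s}; column 3 has {n,p,q,r,s}; that leaves t.
At row 3, column 2: row 3 has {r}; column 2 has {n,o,q,r,s,t}; that leaves p.
At row 3, column 3: row 3 has {p,r}; column 3 has {n,p,q,r,s,t}; that leaves o.
At row 6, column 5: row 6 has {q,r}; column 5 has {o,p,r,s,t}; that leaves n.
At row 6, column 6: row 6 has {n,q,r}; column 6 has {o,p,q,r,t}; that leaves s.
At row 6, column 7: row 6 has {n,q,r,s}; column 7 has {o,r,t}; that leaves p.
At row 1, column 4: row 1 has {n,p,q,s,t}; column 4 has {n,p,q,r,s}; that leaves o.
At row 2, column 1: row 2 has {o,p,r,s,t}; column 1 has {p,q}; that leaves n.
At row 2, column 7: row 2 has {n,o,p,r,s,t}; column 7 has {o,p,r,t}; that leaves q.
At row 3, column 5: row 3 has {o,p,r}; column 5 has {n,o,p,r,s,t}; that leaves q.
At row 3, column 6: row 3 has {o,p,q,r}; column 6 has {o,p,q,r,s,t}; that leaves n.
At row 3, column 7: row 3 has {n,o,p,q,r}; column 7 has {o,p,q,r,t}; that leaves s.
At row 4, column 1: row 4 has {o,p,q,r,t}; column 1 has {n,p,q}; that leaves s.
At row 4, column 7: row 4 has {o,p,q,r,s,t}; column 7 has {o,p,q,r,s,t}; that leaves n.
At row 6, column 4: row 6 has {n,p,q,r,s}; column 4 has {n,o,p,q,r,s}; that leaves t.
At row 1, column 1: row 1 has {n,o,p,q,s,t}; column 1 has {n,p,q,s}; that leaves r.
At row 3, column 1: row 3 has {n,o,p,q,r,s}; column 1 has {n,p,q,r,s}; that leaves t.
At row 6, column 1: row 6 has {n,p,q,r,s,t}; column 1 has {n,p,q,r,s,t}; that leaves o.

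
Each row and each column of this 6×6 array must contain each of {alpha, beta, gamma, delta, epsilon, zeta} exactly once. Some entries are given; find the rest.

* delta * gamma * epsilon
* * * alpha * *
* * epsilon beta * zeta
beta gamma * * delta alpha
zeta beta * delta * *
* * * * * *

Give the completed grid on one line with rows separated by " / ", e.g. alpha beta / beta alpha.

alpha delta beta gamma zeta epsilon / epsilon zeta gamma alpha beta delta / delta alpha epsilon beta gamma zeta / beta gamma zeta epsilon delta alpha / zeta beta alpha delta epsilon gamma / gamma epsilon delta zeta alpha beta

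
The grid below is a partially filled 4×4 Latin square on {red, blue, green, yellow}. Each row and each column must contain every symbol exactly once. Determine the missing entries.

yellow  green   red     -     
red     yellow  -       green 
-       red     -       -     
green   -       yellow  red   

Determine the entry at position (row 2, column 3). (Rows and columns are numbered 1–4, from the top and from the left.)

blue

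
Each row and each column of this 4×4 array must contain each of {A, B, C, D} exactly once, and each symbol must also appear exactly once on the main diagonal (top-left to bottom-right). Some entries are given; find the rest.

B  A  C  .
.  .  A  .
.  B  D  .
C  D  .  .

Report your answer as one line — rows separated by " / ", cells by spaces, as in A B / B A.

(r1,c4) = D
(r2,c1) = D
(r2,c2) = C
(r2,c4) = B
(r3,c1) = A
(r3,c4) = C
(r4,c3) = B
(r4,c4) = A

B A C D / D C A B / A B D C / C D B A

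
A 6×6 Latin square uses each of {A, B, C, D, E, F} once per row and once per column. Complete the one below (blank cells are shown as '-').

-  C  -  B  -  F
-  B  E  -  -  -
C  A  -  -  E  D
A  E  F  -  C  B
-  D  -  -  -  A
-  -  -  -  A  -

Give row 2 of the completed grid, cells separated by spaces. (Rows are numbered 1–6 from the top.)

D B E A F C

Cell (r1,c5): row 1 has {B,C,F}; column 5 has {A,C,E} → D.
Cell (r2,c5): row 2 has {B,E}; column 5 has {A,C,D,E} → F.
Cell (r2,c6): row 2 has {B,E,F}; column 6 has {A,B,D,F} → C.
Cell (r3,c3): row 3 has {A,C,D,E}; column 3 has {E,F} → B.
Cell (r3,c4): row 3 has {A,B,C,D,E}; column 4 has {B} → F.
Cell (r4,c4): row 4 has {A,B,C,E,F}; column 4 has {B,F} → D.
Cell (r5,c3): row 5 has {A,D}; column 3 has {B,E,F} → C.
Cell (r5,c4): row 5 has {A,C,D}; column 4 has {B,D,F} → E.
Cell (r5,c5): row 5 has {A,C,D,E}; column 5 has {A,C,D,E,F} → B.
Cell (r6,c2): row 6 has {A}; column 2 has {A,B,C,D,E} → F.
Cell (r6,c3): row 6 has {A,F}; column 3 has {B,C,E,F} → D.
Cell (r6,c4): row 6 has {A,D,F}; column 4 has {B,D,E,F} → C.
Cell (r6,c6): row 6 has {A,C,D,F}; column 6 has {A,B,C,D,F} → E.
Cell (r1,c1): row 1 has {B,C,D,F}; column 1 has {A,C} → E.
Cell (r1,c3): row 1 has {B,C,D,E,F}; column 3 has {B,C,D,E,F} → A.
Cell (r2,c1): row 2 has {B,C,E,F}; column 1 has {A,C,E} → D.
Cell (r2,c4): row 2 has {B,C,D,E,F}; column 4 has {B,C,D,E,F} → A.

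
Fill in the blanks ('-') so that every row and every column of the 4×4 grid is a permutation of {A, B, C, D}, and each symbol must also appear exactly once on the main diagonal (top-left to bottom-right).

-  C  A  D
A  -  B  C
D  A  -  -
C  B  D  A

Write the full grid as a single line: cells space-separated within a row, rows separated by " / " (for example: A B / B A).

B C A D / A D B C / D A C B / C B D A

row 1 has {A,C,D}; column 1 has {A,C,D}; the diagonal has {A} — only B is left for (r1,c1).
row 2 has {A,B,C}; column 2 has {A,B,C}; the diagonal has {A,B} — only D is left for (r2,c2).
row 3 has {A,D}; column 3 has {A,B,D}; the diagonal has {A,B,D} — only C is left for (r3,c3).
row 3 has {A,C,D}; column 4 has {A,C,D} — only B is left for (r3,c4).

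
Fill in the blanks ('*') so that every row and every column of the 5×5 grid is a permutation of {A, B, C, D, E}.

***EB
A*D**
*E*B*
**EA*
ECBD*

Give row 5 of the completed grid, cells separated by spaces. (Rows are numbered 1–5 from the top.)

E C B D A

Cell (r2,c2): row 2 has {A,D}; column 2 has {C,E} → B.
Cell (r2,c4): row 2 has {A,B,D}; column 4 has {A,B,D,E} → C.
Cell (r2,c5): row 2 has {A,B,C,D}; column 5 has {B} → E.
Cell (r4,c2): row 4 has {A,E}; column 2 has {B,C,E} → D.
Cell (r4,c5): row 4 has {A,D,E}; column 5 has {B,E} → C.
Cell (r5,c5): row 5 has {B,C,D,E}; column 5 has {B,C,E} → A.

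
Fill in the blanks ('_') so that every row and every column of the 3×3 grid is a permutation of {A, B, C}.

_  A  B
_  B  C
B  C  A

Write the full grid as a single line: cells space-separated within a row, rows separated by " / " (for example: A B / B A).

C A B / A B C / B C A

At row 1, column 1: row 1 has {A,B}; column 1 has {B}; that leaves C.
At row 2, column 1: row 2 has {B,C}; column 1 has {B,C}; that leaves A.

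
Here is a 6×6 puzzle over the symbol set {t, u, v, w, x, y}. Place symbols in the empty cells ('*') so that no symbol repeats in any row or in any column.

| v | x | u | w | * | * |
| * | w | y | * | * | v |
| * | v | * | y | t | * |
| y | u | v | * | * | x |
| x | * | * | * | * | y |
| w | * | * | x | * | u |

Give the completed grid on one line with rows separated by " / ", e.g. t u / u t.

v x u w y t / t w y u x v / u v x y t w / y u v t w x / x t w v u y / w y t x v u

(r1,c5): row 1 has {u,v,w,x}; column 5 has {t}, so it must be y.
(r1,c6): row 1 has {u,v,w,x,y}; column 6 has {u,v,x,y}, so it must be t.
(r3,c1): row 3 has {t,v,y}; column 1 has {v,w,x,y}, so it must be u.
(r3,c6): row 3 has {t,u,v,y}; column 6 has {t,u,v,x,y}, so it must be w.
(r4,c4): row 4 has {u,v,x,y}; column 4 has {w,x,y}, so it must be t.
(r4,c5): row 4 has {t,u,v,x,y}; column 5 has {t,y}, so it must be w.
(r5,c2): row 5 has {x,y}; column 2 has {u,v,w,x}, so it must be t.
(r5,c3): row 5 has {t,x,y}; column 3 has {u,v,y}, so it must be w.
(r6,c2): row 6 has {u,w,x}; column 2 has {t,u,v,w,x}, so it must be y.
(r6,c3): row 6 has {u,w,x,y}; column 3 has {u,v,w,y}, so it must be t.
(r6,c5): row 6 has {t,u,w,x,y}; column 5 has {t,w,y}, so it must be v.
(r2,c1): row 2 has {v,w,y}; column 1 has {u,v,w,x,y}, so it must be t.
(r2,c4): row 2 has {t,v,w,y}; column 4 has {t,w,x,y}, so it must be u.
(r2,c5): row 2 has {t,u,v,w,y}; column 5 has {t,v,w,y}, so it must be x.
(r3,c3): row 3 has {t,u,v,w,y}; column 3 has {t,u,v,w,y}, so it must be x.
(r5,c4): row 5 has {t,w,x,y}; column 4 has {t,u,w,x,y}, so it must be v.
(r5,c5): row 5 has {t,v,w,x,y}; column 5 has {t,v,w,x,y}, so it must be u.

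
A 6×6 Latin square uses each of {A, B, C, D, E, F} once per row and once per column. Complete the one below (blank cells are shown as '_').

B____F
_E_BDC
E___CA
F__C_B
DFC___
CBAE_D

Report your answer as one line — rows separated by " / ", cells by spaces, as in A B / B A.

B C E D A F / A E F B D C / E D B F C A / F A D C E B / D F C A B E / C B A E F D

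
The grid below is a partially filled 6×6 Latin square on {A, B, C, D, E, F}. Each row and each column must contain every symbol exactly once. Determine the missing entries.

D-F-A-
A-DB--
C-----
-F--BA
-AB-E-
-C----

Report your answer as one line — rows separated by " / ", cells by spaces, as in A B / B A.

Cell (r2,c2): row 2 has {A,B,D}; column 2 has {A,C,F} → E.
Cell (r4,c1): row 4 has {A,B,F}; column 1 has {A,C,D} → E.
Cell (r4,c3): row 4 has {A,B,E,F}; column 3 has {B,D,F} → C.
Cell (r4,c4): row 4 has {A,B,C,E,F}; column 4 has {B} → D.
Cell (r5,c1): row 5 has {A,B,E}; column 1 has {A,C,D,E} → F.
Cell (r5,c4): row 5 has {A,B,E,F}; column 4 has {B,D} → C.
Cell (r5,c6): row 5 has {A,B,C,E,F}; column 6 has {A} → D.
Cell (r6,c1): row 6 has {C}; column 1 has {A,C,D,E,F} → B.
Cell (r1,c2): row 1 has {A,D,F}; column 2 has {A,C,E,F} → B.
Cell (r1,c4): row 1 has {A,B,D,F}; column 4 has {B,C,D} → E.
Cell (r1,c6): row 1 has {A,B,D,E,F}; column 6 has {A,D} → C.
Cell (r2,c6): row 2 has {A,B,D,E}; column 6 has {A,C,D} → F.
Cell (r3,c2): row 3 has {C}; column 2 has {A,B,C,E,F} → D.
Cell (r3,c5): row 3 has {C,D}; column 5 has {A,B,E} → F.
Cell (r6,c5): row 6 has {B,C}; column 5 has {A,B,E,F} → D.
Cell (r6,c6): row 6 has {B,C,D}; column 6 has {A,C,D,F} → E.
Cell (r2,c5): row 2 has {A,B,D,E,F}; column 5 has {A,B,D,E,F} → C.
Cell (r3,c4): row 3 has {C,D,F}; column 4 has {B,C,D,E} → A.
Cell (r3,c6): row 3 has {A,C,D,F}; column 6 has {A,C,D,E,F} → B.
Cell (r6,c3): row 6 has {B,C,D,E}; column 3 has {B,C,D,F} → A.
Cell (r6,c4): row 6 has {A,B,C,D,E}; column 4 has {A,B,C,D,E} → F.
Cell (r3,c3): row 3 has {A,B,C,D,F}; column 3 has {A,B,C,D,F} → E.

D B F E A C / A E D B C F / C D E A F B / E F C D B A / F A B C E D / B C A F D E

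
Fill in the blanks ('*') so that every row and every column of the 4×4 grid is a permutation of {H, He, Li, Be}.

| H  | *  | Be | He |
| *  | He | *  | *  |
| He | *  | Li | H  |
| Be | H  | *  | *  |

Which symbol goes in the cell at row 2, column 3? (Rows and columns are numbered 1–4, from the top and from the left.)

H

(r1,c2): row 1 has {H,He,Be}; column 2 has {H,He}, so it must be Li.
(r2,c1): row 2 has {He}; column 1 has {H,He,Be}, so it must be Li.
(r2,c3): row 2 has {He,Li}; column 3 has {Li,Be}, so it must be H.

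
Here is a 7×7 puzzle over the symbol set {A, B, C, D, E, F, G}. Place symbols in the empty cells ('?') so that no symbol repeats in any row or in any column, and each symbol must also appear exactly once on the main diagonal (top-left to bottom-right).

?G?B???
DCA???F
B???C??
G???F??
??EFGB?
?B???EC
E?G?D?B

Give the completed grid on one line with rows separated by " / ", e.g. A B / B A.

A G C B E F D / D C A E B G F / B E F A C D G / G A B D F C E / C D E F G B A / F B D G A E C / E F G C D A B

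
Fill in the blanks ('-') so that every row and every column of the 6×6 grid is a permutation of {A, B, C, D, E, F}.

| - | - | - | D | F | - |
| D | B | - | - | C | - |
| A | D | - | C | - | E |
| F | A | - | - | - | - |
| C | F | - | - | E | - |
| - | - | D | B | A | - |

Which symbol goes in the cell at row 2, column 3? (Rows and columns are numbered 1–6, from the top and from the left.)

E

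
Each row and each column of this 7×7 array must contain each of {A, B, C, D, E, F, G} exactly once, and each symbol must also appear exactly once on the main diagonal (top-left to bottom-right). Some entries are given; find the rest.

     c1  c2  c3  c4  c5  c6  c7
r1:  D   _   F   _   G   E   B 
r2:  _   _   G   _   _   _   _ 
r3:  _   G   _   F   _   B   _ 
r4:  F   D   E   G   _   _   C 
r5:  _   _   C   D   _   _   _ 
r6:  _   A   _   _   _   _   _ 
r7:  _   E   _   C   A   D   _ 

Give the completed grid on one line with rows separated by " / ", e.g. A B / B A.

D C F A G E B / A B G E C F D / C G A F D B E / F D E G B A C / B F C D E G A / E A D B F C G / G E B C A D F

row 1 has {B,D,E,F,G}; column 2 has {A,D,E,G} — only C is left for (r1,c2).
row 1 has {B,C,D,E,F,G}; column 4 has {C,D,F,G} — only A is left for (r1,c4).
row 3 has {B,F,G}; column 3 has {C,E,F,G}; the diagonal has {D,G} — only A is left for (r3,c3).
row 4 has {C,D,E,F,G}; column 5 has {A,G} — only B is left for (r4,c5).
row 4 has {B,C,D,E,F,G}; column 6 has {B,D,E} — only A is left for (r4,c6).
row 7 has {A,C,D,E}; column 3 has {A,C,E,F,G} — only B is left for (r7,c3).
row 7 has {A,B,C,D,E}; column 7 has {B,C}; the diagonal has {A,D,G} — only F is left for (r7,c7).
row 2 has {G}; column 2 has {A,C,D,E,G}; the diagonal has {A,D,F,G} — only B is left for (r2,c2).
row 2 has {B,G}; column 4 has {A,C,D,F,G} — only E is left for (r2,c4).
row 5 has {C,D}; column 2 has {A,B,C,D,E,G} — only F is left for (r5,c2).
row 5 has {C,D,F}; column 5 has {A,B,G}; the diagonal has {A,B,D,F,G} — only E is left for (r5,c5).
row 5 has {C,D,E,F}; column 6 has {A,B,D,E} — only G is left for (r5,c6).
row 5 has {C,D,E,F,G}; column 7 has {B,C,F} — only A is left for (r5,c7).
row 6 has {A}; column 3 has {A,B,C,E,F,G} — only D is left for (r6,c3).
row 6 has {A,D}; column 4 has {A,C,D,E,F,G} — only B is left for (r6,c4).
row 6 has {A,B,D}; column 6 has {A,B,D,E,G}; the diagonal has {A,B,D,E,F,G} — only C is left for (r6,c6).
row 7 has {A,B,C,D,E,F}; column 1 has {D,F} — only G is left for (r7,c1).
row 2 has {B,E,G}; column 6 has {A,B,C,D,E,G} — only F is left for (r2,c6).
row 2 has {B,E,F,G}; column 7 has {A,B,C,F} — only D is left for (r2,c7).
row 3 has {A,B,F,G}; column 7 has {A,B,C,D,F} — only E is left for (r3,c7).
row 5 has {A,C,D,E,F,G}; column 1 has {D,F,G} — only B is left for (r5,c1).
row 6 has {A,B,C,D}; column 1 has {B,D,F,G} — only E is left for (r6,c1).
row 6 has {A,B,C,D,E}; column 5 has {A,B,E,G} — only F is left for (r6,c5).
row 6 has {A,B,C,D,E,F}; column 7 has {A,B,C,D,E,F} — only G is left for (r6,c7).
row 2 has {B,D,E,F,G}; column 5 has {A,B,E,F,G} — only C is left for (r2,c5).
row 3 has {A,B,E,F,G}; column 1 has {B,D,E,F,G} — only C is left for (r3,c1).
row 3 has {A,B,C,E,F,G}; column 5 has {A,B,C,E,F,G} — only D is left for (r3,c5).
row 2 has {B,C,D,E,F,G}; column 1 has {B,C,D,E,F,G} — only A is left for (r2,c1).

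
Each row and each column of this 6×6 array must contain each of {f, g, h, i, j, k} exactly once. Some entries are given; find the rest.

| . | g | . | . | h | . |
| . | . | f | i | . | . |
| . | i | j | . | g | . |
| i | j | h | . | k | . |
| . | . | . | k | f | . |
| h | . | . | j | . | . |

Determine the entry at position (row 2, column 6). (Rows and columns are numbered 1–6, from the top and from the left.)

h

row 1 has {g,h}; column 4 has {i,j,k} — only f is left for (r1,c4).
row 2 has {f,i}; column 5 has {f,g,h,k} — only j is left for (r2,c5).
row 3 has {g,i,j}; column 4 has {f,i,j,k} — only h is left for (r3,c4).
row 4 has {h,i,j,k}; column 4 has {f,h,i,j,k} — only g is left for (r4,c4).
row 4 has {g,h,i,j,k}; column 6 is empty so far — only f is left for (r4,c6).
row 5 has {f,k}; column 2 has {g,i,j} — only h is left for (r5,c2).
row 6 has {h,j}; column 5 has {f,g,h,j,k} — only i is left for (r6,c5).
row 2 has {f,i,j}; column 2 has {g,h,i,j} — only k is left for (r2,c2).
row 3 has {g,h,i,j}; column 6 has {f} — only k is left for (r3,c6).
row 6 has {h,i,j}; column 2 has {g,h,i,j,k} — only f is left for (r6,c2).
row 6 has {f,h,i,j}; column 6 has {f,k} — only g is left for (r6,c6).
row 2 has {f,i,j,k}; column 1 has {h,i} — only g is left for (r2,c1).
row 2 has {f,g,i,j,k}; column 6 has {f,g,k} — only h is left for (r2,c6).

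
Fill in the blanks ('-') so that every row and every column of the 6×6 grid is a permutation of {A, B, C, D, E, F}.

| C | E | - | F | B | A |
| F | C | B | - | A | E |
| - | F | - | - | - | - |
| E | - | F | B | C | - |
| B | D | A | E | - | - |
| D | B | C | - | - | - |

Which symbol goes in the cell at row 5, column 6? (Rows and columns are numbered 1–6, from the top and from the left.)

row 1 has {A,B,C,E,F}; column 3 has {A,B,C,F} — only D is left for (r1,c3).
row 2 has {A,B,C,E,F}; column 4 has {B,E,F} — only D is left for (r2,c4).
row 3 has {F}; column 1 has {B,C,D,E,F} — only A is left for (r3,c1).
row 3 has {A,F}; column 3 has {A,B,C,D,F} — only E is left for (r3,c3).
row 3 has {A,E,F}; column 4 has {B,D,E,F} — only C is left for (r3,c4).
row 3 has {A,C,E,F}; column 5 has {A,B,C} — only D is left for (r3,c5).
row 3 has {A,C,D,E,F}; column 6 has {A,E} — only B is left for (r3,c6).
row 4 has {B,C,E,F}; column 2 has {B,C,D,E,F} — only A is left for (r4,c2).
row 4 has {A,B,C,E,F}; column 6 has {A,B,E} — only D is left for (r4,c6).
row 5 has {A,B,D,E}; column 5 has {A,B,C,D} — only F is left for (r5,c5).
row 5 has {A,B,D,E,F}; column 6 has {A,B,D,E} — only C is left for (r5,c6).

C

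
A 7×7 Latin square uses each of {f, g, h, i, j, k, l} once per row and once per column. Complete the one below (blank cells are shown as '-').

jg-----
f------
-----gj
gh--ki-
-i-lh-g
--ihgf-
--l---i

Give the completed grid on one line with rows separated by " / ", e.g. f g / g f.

row 5 has {g,h,i,l}; column 1 has {f,g,j} — only k is left for (r5,c1).
row 5 has {g,h,i,k,l}; column 6 has {f,g,i} — only j is left for (r5,c6).
row 6 has {f,g,h,i}; column 1 has {f,g,j,k} — only l is left for (r6,c1).
row 6 has {f,g,h,i,l}; column 7 has {g,i,j} — only k is left for (r6,c7).
row 7 has {i,l}; column 1 has {f,g,j,k,l} — only h is left for (r7,c1).
row 7 has {h,i,l}; column 6 has {f,g,i,j} — only k is left for (r7,c6).
row 3 has {g,j}; column 1 has {f,g,h,j,k,l} — only i is left for (r3,c1).
row 5 has {g,h,i,j,k,l}; column 3 has {i,l} — only f is left for (r5,c3).
row 6 has {f,g,h,i,k,l}; column 2 has {g,h,i} — only j is left for (r6,c2).
row 7 has {h,i,k,l}; column 2 has {g,h,i,j} — only f is left for (r7,c2).
row 7 has {f,h,i,k,l}; column 5 has {g,h,k} — only j is left for (r7,c5).
row 4 has {g,h,i,k}; column 3 has {f,i,l} — only j is left for (r4,c3).
row 4 has {g,h,i,j,k}; column 4 has {h,l} — only f is left for (r4,c4).
row 4 has {f,g,h,i,j,k}; column 7 has {g,i,j,k} — only l is left for (r4,c7).
row 7 has {f,h,i,j,k,l}; column 4 has {f,h,l} — only g is left for (r7,c4).
row 2 has {f}; column 7 has {g,i,j,k,l} — only h is left for (r2,c7).
row 3 has {g,i,j}; column 4 has {f,g,h,l} — only k is left for (r3,c4).
row 1 has {g,j}; column 4 has {f,g,h,k,l} — only i is left for (r1,c4).
row 1 has {g,i,j}; column 7 has {g,h,i,j,k,l} — only f is left for (r1,c7).
row 2 has {f,h}; column 4 has {f,g,h,i,k,l} — only j is left for (r2,c4).
row 2 has {f,h,j}; column 6 has {f,g,i,j,k} — only l is left for (r2,c6).
row 3 has {g,i,j,k}; column 2 has {f,g,h,i,j} — only l is left for (r3,c2).
row 3 has {g,i,j,k,l}; column 3 has {f,i,j,l} — only h is left for (r3,c3).
row 3 has {g,h,i,j,k,l}; column 5 has {g,h,j,k} — only f is left for (r3,c5).
row 1 has {f,g,i,j}; column 3 has {f,h,i,j,l} — only k is left for (r1,c3).
row 1 has {f,g,i,j,k}; column 5 has {f,g,h,j,k} — only l is left for (r1,c5).
row 1 has {f,g,i,j,k,l}; column 6 has {f,g,i,j,k,l} — only h is left for (r1,c6).
row 2 has {f,h,j,l}; column 2 has {f,g,h,i,j,l} — only k is left for (r2,c2).
row 2 has {f,h,j,k,l}; column 3 has {f,h,i,j,k,l} — only g is left for (r2,c3).
row 2 has {f,g,h,j,k,l}; column 5 has {f,g,h,j,k,l} — only i is left for (r2,c5).

j g k i l h f / f k g j i l h / i l h k f g j / g h j f k i l / k i f l h j g / l j i h g f k / h f l g j k i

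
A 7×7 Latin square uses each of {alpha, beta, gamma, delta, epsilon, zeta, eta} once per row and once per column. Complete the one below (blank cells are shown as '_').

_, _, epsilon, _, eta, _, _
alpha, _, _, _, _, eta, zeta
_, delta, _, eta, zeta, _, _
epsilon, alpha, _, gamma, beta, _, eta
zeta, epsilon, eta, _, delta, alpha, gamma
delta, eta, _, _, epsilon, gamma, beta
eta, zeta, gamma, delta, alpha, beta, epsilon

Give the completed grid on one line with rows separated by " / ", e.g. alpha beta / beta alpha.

beta gamma epsilon alpha eta zeta delta / alpha beta delta epsilon gamma eta zeta / gamma delta beta eta zeta epsilon alpha / epsilon alpha zeta gamma beta delta eta / zeta epsilon eta beta delta alpha gamma / delta eta alpha zeta epsilon gamma beta / eta zeta gamma delta alpha beta epsilon

(r2,c5) = gamma
(r3,c6) = epsilon
(r3,c7) = alpha
(r5,c4) = beta
(r1,c7) = delta
(r2,c2) = beta
(r2,c3) = delta
(r2,c4) = epsilon
(r3,c3) = beta
(r4,c3) = zeta
(r4,c6) = delta
(r6,c3) = alpha
(r6,c4) = zeta
(r1,c2) = gamma
(r1,c4) = alpha
(r1,c6) = zeta
(r3,c1) = gamma
(r1,c1) = beta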